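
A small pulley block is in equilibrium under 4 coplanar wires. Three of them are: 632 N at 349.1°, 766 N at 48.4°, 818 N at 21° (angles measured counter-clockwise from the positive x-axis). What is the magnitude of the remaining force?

Sum the known components: ΣF_x = 1893 N, ΣF_y = 746.5 N.
For equilibrium the remaining force must supply (−ΣF_x, −ΣF_y) = (-1893, -746.5) N.
Magnitude = √((-1893)² + (-746.5)²) = 2035 N; direction = atan2(-746.5, -1893) = 201.5°.

F ≈ 2030 N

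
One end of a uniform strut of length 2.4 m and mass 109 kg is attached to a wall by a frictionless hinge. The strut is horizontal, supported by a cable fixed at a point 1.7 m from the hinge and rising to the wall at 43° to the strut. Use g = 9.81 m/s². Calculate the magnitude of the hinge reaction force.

Take torques about the hinge: T sin 43° · 1.7 = 109×9.81×1.2 = 1283.1 N·m.
So T = 1283.1 / (0.6820 × 1.7) = 1106.7 N.
ΣF_x = 0: H_x = T cos 43° = 809.42 N.
ΣF_y = 0: H_y = (109×9.81) − T sin 43° = 1069.3 − 754.79 = 314.5 N.
|H| = √(H_x² + H_y²) = √((809.42)² + (314.5)²) = 868.37 N.

|H| ≈ 868 N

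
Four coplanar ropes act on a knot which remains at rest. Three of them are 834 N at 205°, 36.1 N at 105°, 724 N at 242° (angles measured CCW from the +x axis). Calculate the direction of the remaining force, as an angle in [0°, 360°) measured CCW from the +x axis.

Sum the known components: ΣF_x = -1105 N, ΣF_y = -956.8 N.
For equilibrium the remaining force must supply (−ΣF_x, −ΣF_y) = (1105, 956.8) N.
Magnitude = √((1105)² + (956.8)²) = 1462 N; direction = atan2(956.8, 1105) = 40.9°.

θ ≈ 40.9°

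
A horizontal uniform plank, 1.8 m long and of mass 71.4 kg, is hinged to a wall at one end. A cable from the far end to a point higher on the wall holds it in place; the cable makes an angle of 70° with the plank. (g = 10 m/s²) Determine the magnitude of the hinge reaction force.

Take torques about the hinge: T sin 70° · 1.8 = 71.4×10×0.9 = 642.6 N·m.
So T = 642.6 / (0.9397 × 1.8) = 379.91 N.
ΣF_x = 0: H_x = T cos 70° = 129.94 N.
ΣF_y = 0: H_y = (71.4×10) − T sin 70° = 714 − 357 = 357 N.
|H| = √(H_x² + H_y²) = √((129.94)² + (357)²) = 379.91 N.

|H| ≈ 380 N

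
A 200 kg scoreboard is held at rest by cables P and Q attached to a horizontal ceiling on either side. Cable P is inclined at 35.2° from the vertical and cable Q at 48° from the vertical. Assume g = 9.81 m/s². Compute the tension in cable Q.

Angles from the horizontal: cable P is 90° − 35.2° = 54.8°, cable Q is 90° − 48° = 42°.
Weight W = 200 × 9.81 = 1962 N acts straight down.
Horizontal: T_P cos 54.8° = T_Q cos 42°  →  T_P = 1.289 T_Q.
Vertical: T_P sin 54.8° + T_Q sin 42° = 1962.
Substituting the horizontal relation into the vertical equation gives 1.723 T_Q = 1962, so T_Q = 1139 N.

T_Q ≈ 1140 N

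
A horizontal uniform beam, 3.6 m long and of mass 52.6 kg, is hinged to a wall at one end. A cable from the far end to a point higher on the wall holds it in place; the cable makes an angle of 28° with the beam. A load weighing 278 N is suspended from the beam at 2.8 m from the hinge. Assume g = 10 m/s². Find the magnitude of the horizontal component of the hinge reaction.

H_x ≈ 901 N

Take torques about the hinge: T sin 28° · 3.6 = 52.6×10×1.8 + 278×2.8 = 1725.2 N·m.
So T = 1725.2 / (0.4695 × 3.6) = 1020.8 N.
ΣF_x = 0: H_x = T cos 28° = 901.29 N.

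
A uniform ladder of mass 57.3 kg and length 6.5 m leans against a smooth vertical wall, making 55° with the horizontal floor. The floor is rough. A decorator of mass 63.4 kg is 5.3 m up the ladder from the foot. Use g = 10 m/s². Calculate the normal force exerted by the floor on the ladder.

N_floor ≈ 1210 N

ΣF_y = 0: N_floor = 57.3×10 + 63.4×10 = 1207 N.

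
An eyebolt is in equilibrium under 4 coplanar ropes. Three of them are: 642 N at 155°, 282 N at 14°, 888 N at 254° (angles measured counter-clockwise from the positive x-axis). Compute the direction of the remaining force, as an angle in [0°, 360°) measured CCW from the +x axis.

Sum the known components: ΣF_x = -553 N, ΣF_y = -514.1 N.
For equilibrium the remaining force must supply (−ΣF_x, −ΣF_y) = (553, 514.1) N.
Magnitude = √((553)² + (514.1)²) = 755 N; direction = atan2(514.1, 553) = 42.9°.

θ ≈ 42.9°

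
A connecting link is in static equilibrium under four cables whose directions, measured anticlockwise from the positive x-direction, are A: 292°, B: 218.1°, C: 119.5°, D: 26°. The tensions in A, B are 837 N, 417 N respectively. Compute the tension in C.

Resolve: ΣF_x = 837 cos 292° + 417 cos 218.1° + T_C cos 119.5° + T_D cos 26° = 0.
        ΣF_y = 837 sin 292° + 417 sin 218.1° + T_C sin 119.5° + T_D sin 26° = 0.
The known terms sum to (-14.61, -1033) N, so -0.4924 T_C + 0.8988 T_D = 14.61 and 0.8704 T_C + 0.4384 T_D = 1033.
Solving simultaneously: T_C = 924.1 N, T_D = 522.5 N.

T_C ≈ 924 N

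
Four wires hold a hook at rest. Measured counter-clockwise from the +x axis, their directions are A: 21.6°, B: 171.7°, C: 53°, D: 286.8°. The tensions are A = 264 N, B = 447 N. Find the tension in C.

Resolve: ΣF_x = 264 cos 21.6° + 447 cos 171.7° + T_C cos 53° + T_D cos 286.8° = 0.
        ΣF_y = 264 sin 21.6° + 447 sin 171.7° + T_C sin 53° + T_D sin 286.8° = 0.
The known terms sum to (-196.9, 161.7) N, so 0.6018 T_C + 0.2890 T_D = 196.9 and 0.7986 T_C − 0.9573 T_D = -161.7.
Solving simultaneously: T_C = 175.6 N, T_D = 315.4 N.

T_C ≈ 176 N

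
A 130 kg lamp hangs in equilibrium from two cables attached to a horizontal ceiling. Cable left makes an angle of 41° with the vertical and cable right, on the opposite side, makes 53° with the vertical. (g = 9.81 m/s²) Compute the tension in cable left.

T_left ≈ 1020 N

Angles from the horizontal: cable left is 90° − 41° = 49°, cable right is 90° − 53° = 37°.
Weight W = 130 × 9.81 = 1275 N acts straight down.
Horizontal: T_left cos 49° = T_right cos 37°  →  T_right = 0.8215 T_left.
Vertical: T_left sin 49° + T_right sin 37° = 1275.
Substituting the horizontal relation into the vertical equation gives 1.249 T_left = 1275, so T_left = 1021 N.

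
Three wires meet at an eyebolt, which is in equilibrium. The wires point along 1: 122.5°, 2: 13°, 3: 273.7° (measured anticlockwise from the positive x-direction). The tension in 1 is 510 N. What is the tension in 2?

Resolve: ΣF_x = 510 cos 122.5° + T_2 cos 13° + T_3 cos 273.7° = 0.
        ΣF_y = 510 sin 122.5° + T_2 sin 13° + T_3 sin 273.7° = 0.
The known terms sum to (-274, 430.1) N, so 0.9744 T_2 + 0.0645 T_3 = 274 and 0.2250 T_2 − 0.9979 T_3 = -430.1.
Solving simultaneously: T_2 = 249 N, T_3 = 487.2 N.

T_2 ≈ 249 N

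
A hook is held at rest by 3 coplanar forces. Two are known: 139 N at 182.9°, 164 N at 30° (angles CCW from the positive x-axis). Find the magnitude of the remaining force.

F ≈ 75 N

Sum the known components: ΣF_x = 3.206 N, ΣF_y = 74.97 N.
For equilibrium the remaining force must supply (−ΣF_x, −ΣF_y) = (-3.206, -74.97) N.
Magnitude = √((-3.206)² + (-74.97)²) = 75.04 N; direction = atan2(-74.97, -3.206) = 267.6°.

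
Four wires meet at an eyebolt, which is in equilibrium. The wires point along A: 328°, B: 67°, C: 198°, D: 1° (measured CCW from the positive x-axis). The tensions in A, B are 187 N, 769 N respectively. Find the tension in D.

Resolve: ΣF_x = 187 cos 328° + 769 cos 67° + T_C cos 198° + T_D cos 1° = 0.
        ΣF_y = 187 sin 328° + 769 sin 67° + T_C sin 198° + T_D sin 1° = 0.
The known terms sum to (459.1, 608.8) N, so -0.9511 T_C + 0.9998 T_D = -459.1 and -0.3090 T_C + 0.0175 T_D = -608.8.
Solving simultaneously: T_C = 2054 N, T_D = 1495 N.

T_D ≈ 1500 N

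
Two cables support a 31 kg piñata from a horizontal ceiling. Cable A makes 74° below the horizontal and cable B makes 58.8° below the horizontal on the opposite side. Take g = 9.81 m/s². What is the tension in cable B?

T_B ≈ 114 N

Weight W = 31 × 9.81 = 304.1 N acts straight down.
Horizontal: T_A cos 74° = T_B cos 58.8°  →  T_A = 1.879 T_B.
Vertical: T_A sin 74° + T_B sin 58.8° = 304.1.
Substituting the horizontal relation into the vertical equation gives 2.662 T_B = 304.1, so T_B = 114.2 N.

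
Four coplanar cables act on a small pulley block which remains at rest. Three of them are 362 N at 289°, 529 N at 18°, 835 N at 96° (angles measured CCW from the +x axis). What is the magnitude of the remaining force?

Sum the known components: ΣF_x = 533.7 N, ΣF_y = 651.6 N.
For equilibrium the remaining force must supply (−ΣF_x, −ΣF_y) = (-533.7, -651.6) N.
Magnitude = √((-533.7)² + (-651.6)²) = 842.3 N; direction = atan2(-651.6, -533.7) = 230.7°.

F ≈ 842 N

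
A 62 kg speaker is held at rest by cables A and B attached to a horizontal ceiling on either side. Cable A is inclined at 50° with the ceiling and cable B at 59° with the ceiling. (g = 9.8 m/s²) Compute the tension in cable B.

T_B ≈ 413 N

Weight W = 62 × 9.8 = 607.6 N acts straight down.
Horizontal: T_A cos 50° = T_B cos 59°  →  T_A = 0.8013 T_B.
Vertical: T_A sin 50° + T_B sin 59° = 607.6.
Substituting the horizontal relation into the vertical equation gives 1.471 T_B = 607.6, so T_B = 413.1 N.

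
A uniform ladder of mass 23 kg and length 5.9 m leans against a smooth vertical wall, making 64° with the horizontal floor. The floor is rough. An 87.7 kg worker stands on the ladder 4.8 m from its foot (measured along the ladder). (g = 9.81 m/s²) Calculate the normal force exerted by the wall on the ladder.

Torques about the foot: N_wall · 5.9 sin 64° = 23×9.81×2.95 cos 64° + 87.7×9.81×4.8 cos 64° → N_wall = 396.4 N.

N_wall ≈ 396 N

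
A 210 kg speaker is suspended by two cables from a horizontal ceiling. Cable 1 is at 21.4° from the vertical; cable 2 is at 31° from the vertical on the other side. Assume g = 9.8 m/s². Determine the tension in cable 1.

Angles from the horizontal: cable 1 is 90° − 21.4° = 68.6°, cable 2 is 90° − 31° = 59°.
Weight W = 210 × 9.8 = 2058 N acts straight down.
Horizontal: T_1 cos 68.6° = T_2 cos 59°  →  T_2 = 0.7084 T_1.
Vertical: T_1 sin 68.6° + T_2 sin 59° = 2058.
Substituting the horizontal relation into the vertical equation gives 1.538 T_1 = 2058, so T_1 = 1338 N.

T_1 ≈ 1340 N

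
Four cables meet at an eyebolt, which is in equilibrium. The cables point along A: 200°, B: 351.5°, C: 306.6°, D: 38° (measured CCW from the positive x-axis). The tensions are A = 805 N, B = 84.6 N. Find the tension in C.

Resolve: ΣF_x = 805 cos 200° + 84.6 cos 351.5° + T_C cos 306.6° + T_D cos 38° = 0.
        ΣF_y = 805 sin 200° + 84.6 sin 351.5° + T_C sin 306.6° + T_D sin 38° = 0.
The known terms sum to (-672.8, -287.8) N, so 0.5962 T_C + 0.7880 T_D = 672.8 and -0.8028 T_C + 0.6157 T_D = 287.8.
Solving simultaneously: T_C = 187.4 N, T_D = 711.9 N.

T_C ≈ 187 N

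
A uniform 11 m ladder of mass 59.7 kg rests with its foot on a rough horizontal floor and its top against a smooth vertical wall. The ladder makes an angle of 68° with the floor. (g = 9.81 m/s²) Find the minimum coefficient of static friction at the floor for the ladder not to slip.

μ_min ≈ 0.202

ΣF_y = 0: N_floor = 59.7×9.81 = 585.66 N.
Torques about the foot: N_wall · 11 sin 68° = 59.7×9.81×5.5 cos 68° → N_wall = 118.31 N.
ΣF_x = 0: f_floor = N_wall = 118.31 N.
μ_min = f_floor / N_floor = 118.31 / 585.66 = 0.202.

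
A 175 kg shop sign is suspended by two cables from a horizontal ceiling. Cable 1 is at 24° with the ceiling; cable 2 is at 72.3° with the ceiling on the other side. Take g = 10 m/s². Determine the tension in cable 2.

T_2 ≈ 1610 N

Weight W = 175 × 10 = 1750 N acts straight down.
Horizontal: T_1 cos 24° = T_2 cos 72.3°  →  T_1 = 0.3328 T_2.
Vertical: T_1 sin 24° + T_2 sin 72.3° = 1750.
Substituting the horizontal relation into the vertical equation gives 1.088 T_2 = 1750, so T_2 = 1608 N.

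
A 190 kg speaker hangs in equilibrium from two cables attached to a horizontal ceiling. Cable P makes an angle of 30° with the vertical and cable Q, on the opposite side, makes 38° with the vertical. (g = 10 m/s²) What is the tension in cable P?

T_P ≈ 1260 N

Angles from the horizontal: cable P is 90° − 30° = 60°, cable Q is 90° − 38° = 52°.
Weight W = 190 × 10 = 1900 N acts straight down.
Horizontal: T_P cos 60° = T_Q cos 52°  →  T_Q = 0.8121 T_P.
Vertical: T_P sin 60° + T_Q sin 52° = 1900.
Substituting the horizontal relation into the vertical equation gives 1.506 T_P = 1900, so T_P = 1262 N.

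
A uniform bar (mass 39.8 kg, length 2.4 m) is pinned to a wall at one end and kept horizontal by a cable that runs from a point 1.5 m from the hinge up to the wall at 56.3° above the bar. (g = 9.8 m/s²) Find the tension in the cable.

T ≈ 375 N

Take torques about the hinge: T sin 56.3° · 1.5 = 39.8×9.8×1.2 = 468.05 N·m.
So T = 468.05 / (0.8320 × 1.5) = 375.06 N.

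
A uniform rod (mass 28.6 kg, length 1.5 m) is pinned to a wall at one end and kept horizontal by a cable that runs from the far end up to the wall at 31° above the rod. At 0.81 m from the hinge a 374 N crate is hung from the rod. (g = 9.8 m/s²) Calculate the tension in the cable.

T ≈ 664 N

Take torques about the hinge: T sin 31° · 1.5 = 28.6×9.8×0.75 + 374×0.81 = 513.15 N·m.
So T = 513.15 / (0.5150 × 1.5) = 664.22 N.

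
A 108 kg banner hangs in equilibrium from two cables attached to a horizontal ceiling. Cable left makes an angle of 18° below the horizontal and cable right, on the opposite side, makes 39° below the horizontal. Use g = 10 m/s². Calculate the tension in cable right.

T_right ≈ 1220 N

Weight W = 108 × 10 = 1080 N acts straight down.
Horizontal: T_left cos 18° = T_right cos 39°  →  T_left = 0.8171 T_right.
Vertical: T_left sin 18° + T_right sin 39° = 1080.
Substituting the horizontal relation into the vertical equation gives 0.8818 T_right = 1080, so T_right = 1225 N.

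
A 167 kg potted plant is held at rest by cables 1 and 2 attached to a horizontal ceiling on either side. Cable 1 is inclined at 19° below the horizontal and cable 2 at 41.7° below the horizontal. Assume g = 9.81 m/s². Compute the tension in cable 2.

T_2 ≈ 1780 N

Weight W = 167 × 9.81 = 1638 N acts straight down.
Horizontal: T_1 cos 19° = T_2 cos 41.7°  →  T_1 = 0.7897 T_2.
Vertical: T_1 sin 19° + T_2 sin 41.7° = 1638.
Substituting the horizontal relation into the vertical equation gives 0.9223 T_2 = 1638, so T_2 = 1776 N.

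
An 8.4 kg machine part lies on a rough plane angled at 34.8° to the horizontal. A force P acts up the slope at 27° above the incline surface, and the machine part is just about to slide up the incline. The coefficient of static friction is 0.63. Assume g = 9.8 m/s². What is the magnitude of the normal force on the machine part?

On the verge of sliding up the incline, friction equals μN and acts down the slope.
Perpendicular: N + P sin 27° = W cos 34.8° = 67.6 N.
Along incline: P cos 27° = W sin 34.8° + μN  with W sin 34.8° = 46.98 N.
Solving the pair for P and N: P = 76.1 N, N = 33.05 N (and f = μN = 20.82 N).

N ≈ 33 N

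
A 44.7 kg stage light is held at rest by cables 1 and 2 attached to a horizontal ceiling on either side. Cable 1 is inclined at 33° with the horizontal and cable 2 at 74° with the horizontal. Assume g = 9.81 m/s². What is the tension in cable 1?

Weight W = 44.7 × 9.81 = 438.5 N acts straight down.
Horizontal: T_1 cos 33° = T_2 cos 74°  →  T_2 = 3.043 T_1.
Vertical: T_1 sin 33° + T_2 sin 74° = 438.5.
Substituting the horizontal relation into the vertical equation gives 3.469 T_1 = 438.5, so T_1 = 126.4 N.

T_1 ≈ 126 N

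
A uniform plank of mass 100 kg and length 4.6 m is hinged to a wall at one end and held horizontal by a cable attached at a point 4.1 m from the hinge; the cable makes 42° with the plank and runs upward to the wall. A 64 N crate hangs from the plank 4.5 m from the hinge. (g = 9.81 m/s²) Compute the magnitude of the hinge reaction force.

Take torques about the hinge: T sin 42° · 4.1 = 100×9.81×2.3 + 64×4.5 = 2544.3 N·m.
So T = 2544.3 / (0.6691 × 4.1) = 927.41 N.
ΣF_x = 0: H_x = T cos 42° = 689.2 N.
ΣF_y = 0: H_y = (100×9.81 + 64) − T sin 42° = 1045 − 620.56 = 424.44 N.
|H| = √(H_x² + H_y²) = √((689.2)² + (424.44)²) = 809.41 N.

|H| ≈ 809 N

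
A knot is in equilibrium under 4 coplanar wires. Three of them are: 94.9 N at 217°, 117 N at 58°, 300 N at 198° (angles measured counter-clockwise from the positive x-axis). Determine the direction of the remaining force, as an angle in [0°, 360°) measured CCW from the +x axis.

Sum the known components: ΣF_x = -299.1 N, ΣF_y = -50.6 N.
For equilibrium the remaining force must supply (−ΣF_x, −ΣF_y) = (299.1, 50.6) N.
Magnitude = √((299.1)² + (50.6)²) = 303.4 N; direction = atan2(50.6, 299.1) = 9.6°.

θ ≈ 9.60°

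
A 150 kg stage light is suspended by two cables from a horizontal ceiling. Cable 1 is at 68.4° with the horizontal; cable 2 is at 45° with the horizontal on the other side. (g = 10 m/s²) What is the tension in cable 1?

Weight W = 150 × 10 = 1500 N acts straight down.
Horizontal: T_1 cos 68.4° = T_2 cos 45°  →  T_2 = 0.5206 T_1.
Vertical: T_1 sin 68.4° + T_2 sin 45° = 1500.
Substituting the horizontal relation into the vertical equation gives 1.298 T_1 = 1500, so T_1 = 1156 N.

T_1 ≈ 1160 N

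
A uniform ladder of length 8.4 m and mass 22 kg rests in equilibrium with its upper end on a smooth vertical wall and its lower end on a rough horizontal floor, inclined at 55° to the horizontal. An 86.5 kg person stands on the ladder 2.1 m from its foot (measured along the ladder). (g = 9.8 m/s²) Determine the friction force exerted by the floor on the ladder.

Torques about the foot: N_wall · 8.4 sin 55° = 22×9.8×4.2 cos 55° + 86.5×9.8×2.1 cos 55° → N_wall = 223.87 N.
ΣF_x = 0: f_floor = N_wall = 223.87 N.

f ≈ 224 N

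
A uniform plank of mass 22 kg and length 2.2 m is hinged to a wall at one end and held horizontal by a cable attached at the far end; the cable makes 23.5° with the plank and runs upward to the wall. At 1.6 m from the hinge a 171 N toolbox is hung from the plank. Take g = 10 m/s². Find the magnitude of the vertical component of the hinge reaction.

Take torques about the hinge: T sin 23.5° · 2.2 = 22×10×1.1 + 171×1.6 = 515.6 N·m.
So T = 515.6 / (0.3987 × 2.2) = 587.75 N.
ΣF_y = 0: H_y = (22×10 + 171) − T sin 23.5° = 391 − 234.36 = 156.64 N.

|H_y| ≈ 157 N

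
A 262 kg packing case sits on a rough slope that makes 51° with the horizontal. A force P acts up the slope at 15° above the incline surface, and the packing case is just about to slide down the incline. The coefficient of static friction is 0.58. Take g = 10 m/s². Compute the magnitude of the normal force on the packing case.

N ≈ 1310 N

On the verge of sliding down the incline, friction equals μN and acts up the slope.
Perpendicular: N + P sin 15° = W cos 51° = 1649 N.
Along incline: P cos 15° + μN = W sin 51° with W sin 51° = 2036 N.
Solving the pair for P and N: P = 1324 N, N = 1306 N (and f = μN = 757.6 N).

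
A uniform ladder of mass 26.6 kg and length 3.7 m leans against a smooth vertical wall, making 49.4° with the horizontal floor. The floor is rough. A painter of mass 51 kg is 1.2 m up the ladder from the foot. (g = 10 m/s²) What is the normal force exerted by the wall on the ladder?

N_wall ≈ 256 N

Torques about the foot: N_wall · 3.7 sin 49.4° = 26.6×10×1.85 cos 49.4° + 51×10×1.2 cos 49.4° → N_wall = 255.76 N.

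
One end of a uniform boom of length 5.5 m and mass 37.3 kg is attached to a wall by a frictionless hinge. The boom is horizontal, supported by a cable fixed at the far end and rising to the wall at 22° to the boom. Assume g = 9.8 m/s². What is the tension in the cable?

T ≈ 488 N

Take torques about the hinge: T sin 22° · 5.5 = 37.3×9.8×2.75 = 1005.2 N·m.
So T = 1005.2 / (0.3746 × 5.5) = 487.9 N.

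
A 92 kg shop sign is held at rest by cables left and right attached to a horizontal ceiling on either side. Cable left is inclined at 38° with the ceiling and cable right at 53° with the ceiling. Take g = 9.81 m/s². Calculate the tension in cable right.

T_right ≈ 711 N

Weight W = 92 × 9.81 = 902.5 N acts straight down.
Horizontal: T_left cos 38° = T_right cos 53°  →  T_left = 0.7637 T_right.
Vertical: T_left sin 38° + T_right sin 53° = 902.5.
Substituting the horizontal relation into the vertical equation gives 1.269 T_right = 902.5, so T_right = 711.3 N.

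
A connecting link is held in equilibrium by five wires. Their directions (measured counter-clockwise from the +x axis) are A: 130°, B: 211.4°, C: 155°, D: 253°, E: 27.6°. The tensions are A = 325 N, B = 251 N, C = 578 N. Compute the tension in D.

Resolve: ΣF_x = 325 cos 130° + 251 cos 211.4° + 578 cos 155° + T_D cos 253° + T_E cos 27.6° = 0.
        ΣF_y = 325 sin 130° + 251 sin 211.4° + 578 sin 155° + T_D sin 253° + T_E sin 27.6° = 0.
The known terms sum to (-947, 362.5) N, so -0.2924 T_D + 0.8862 T_E = 947 and -0.9563 T_D + 0.4633 T_E = -362.5.
Solving simultaneously: T_D = 1067 N, T_E = 1421 N.

T_D ≈ 1070 N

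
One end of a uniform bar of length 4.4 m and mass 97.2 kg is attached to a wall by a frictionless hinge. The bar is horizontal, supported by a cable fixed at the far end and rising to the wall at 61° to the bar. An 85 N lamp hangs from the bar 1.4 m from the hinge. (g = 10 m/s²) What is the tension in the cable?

Take torques about the hinge: T sin 61° · 4.4 = 97.2×10×2.2 + 85×1.4 = 2257.4 N·m.
So T = 2257.4 / (0.8746 × 4.4) = 586.59 N.

T ≈ 587 N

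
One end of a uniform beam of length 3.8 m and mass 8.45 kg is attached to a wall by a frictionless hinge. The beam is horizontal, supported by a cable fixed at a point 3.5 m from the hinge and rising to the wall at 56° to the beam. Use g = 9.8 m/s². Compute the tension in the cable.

T ≈ 54.2 N

Take torques about the hinge: T sin 56° · 3.5 = 8.45×9.8×1.9 = 157.34 N·m.
So T = 157.34 / (0.8290 × 3.5) = 54.224 N.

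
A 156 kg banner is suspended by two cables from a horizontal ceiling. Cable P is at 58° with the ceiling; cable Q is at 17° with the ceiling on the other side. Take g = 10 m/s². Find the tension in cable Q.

T_Q ≈ 856 N

Weight W = 156 × 10 = 1560 N acts straight down.
Horizontal: T_P cos 58° = T_Q cos 17°  →  T_P = 1.805 T_Q.
Vertical: T_P sin 58° + T_Q sin 17° = 1560.
Substituting the horizontal relation into the vertical equation gives 1.823 T_Q = 1560, so T_Q = 855.8 N.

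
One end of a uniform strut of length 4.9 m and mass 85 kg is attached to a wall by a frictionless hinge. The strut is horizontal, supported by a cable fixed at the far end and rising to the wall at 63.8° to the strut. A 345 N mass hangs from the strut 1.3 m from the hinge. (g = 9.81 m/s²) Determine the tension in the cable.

Take torques about the hinge: T sin 63.8° · 4.9 = 85×9.81×2.45 + 345×1.3 = 2491.4 N·m.
So T = 2491.4 / (0.8973 × 4.9) = 566.68 N.

T ≈ 567 N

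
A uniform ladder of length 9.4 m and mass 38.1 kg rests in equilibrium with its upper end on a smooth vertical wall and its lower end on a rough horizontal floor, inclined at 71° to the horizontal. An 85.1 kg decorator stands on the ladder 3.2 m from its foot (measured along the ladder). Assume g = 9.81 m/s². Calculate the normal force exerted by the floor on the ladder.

ΣF_y = 0: N_floor = 38.1×9.81 + 85.1×9.81 = 1208.6 N.

N_floor ≈ 1210 N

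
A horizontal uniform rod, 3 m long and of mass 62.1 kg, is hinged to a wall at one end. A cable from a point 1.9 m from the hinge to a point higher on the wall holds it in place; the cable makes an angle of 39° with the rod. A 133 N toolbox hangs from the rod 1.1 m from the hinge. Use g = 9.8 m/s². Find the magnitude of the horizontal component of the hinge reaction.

H_x ≈ 688 N

Take torques about the hinge: T sin 39° · 1.9 = 62.1×9.8×1.5 + 133×1.1 = 1059.2 N·m.
So T = 1059.2 / (0.6293 × 1.9) = 885.81 N.
ΣF_x = 0: H_x = T cos 39° = 688.4 N.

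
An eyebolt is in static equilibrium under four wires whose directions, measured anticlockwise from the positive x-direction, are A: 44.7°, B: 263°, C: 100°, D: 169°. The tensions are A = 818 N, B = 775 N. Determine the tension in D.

T_D ≈ 478 N

Resolve: ΣF_x = 818 cos 44.7° + 775 cos 263° + T_C cos 100° + T_D cos 169° = 0.
        ΣF_y = 818 sin 44.7° + 775 sin 263° + T_C sin 100° + T_D sin 169° = 0.
The known terms sum to (487, -193.8) N, so -0.1736 T_C − 0.9816 T_D = -487 and 0.9848 T_C + 0.1908 T_D = 193.8.
Solving simultaneously: T_C = 104.3 N, T_D = 477.7 N.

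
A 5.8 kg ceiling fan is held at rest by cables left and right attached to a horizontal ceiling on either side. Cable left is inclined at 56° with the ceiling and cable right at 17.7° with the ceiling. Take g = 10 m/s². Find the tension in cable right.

T_right ≈ 33.8 N

Weight W = 5.8 × 10 = 58 N acts straight down.
Horizontal: T_left cos 56° = T_right cos 17.7°  →  T_left = 1.704 T_right.
Vertical: T_left sin 56° + T_right sin 17.7° = 58.
Substituting the horizontal relation into the vertical equation gives 1.716 T_right = 58, so T_right = 33.79 N.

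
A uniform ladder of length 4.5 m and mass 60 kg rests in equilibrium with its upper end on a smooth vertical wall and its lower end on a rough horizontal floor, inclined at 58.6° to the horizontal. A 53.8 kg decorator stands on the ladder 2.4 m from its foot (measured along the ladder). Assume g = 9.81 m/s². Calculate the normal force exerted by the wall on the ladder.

Torques about the foot: N_wall · 4.5 sin 58.6° = 60×9.81×2.25 cos 58.6° + 53.8×9.81×2.4 cos 58.6° → N_wall = 351.46 N.

N_wall ≈ 351 N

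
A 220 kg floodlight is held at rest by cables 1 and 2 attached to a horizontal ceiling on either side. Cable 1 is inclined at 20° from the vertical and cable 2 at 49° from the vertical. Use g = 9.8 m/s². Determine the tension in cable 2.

T_2 ≈ 790 N

Angles from the horizontal: cable 1 is 90° − 20° = 70°, cable 2 is 90° − 49° = 41°.
Weight W = 220 × 9.8 = 2156 N acts straight down.
Horizontal: T_1 cos 70° = T_2 cos 41°  →  T_1 = 2.207 T_2.
Vertical: T_1 sin 70° + T_2 sin 41° = 2156.
Substituting the horizontal relation into the vertical equation gives 2.73 T_2 = 2156, so T_2 = 789.9 N.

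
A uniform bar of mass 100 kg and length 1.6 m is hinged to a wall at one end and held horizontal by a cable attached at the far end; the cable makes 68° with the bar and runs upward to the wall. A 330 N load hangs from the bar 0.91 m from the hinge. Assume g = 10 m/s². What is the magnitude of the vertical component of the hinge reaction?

Take torques about the hinge: T sin 68° · 1.6 = 100×10×0.8 + 330×0.91 = 1100.3 N·m.
So T = 1100.3 / (0.9272 × 1.6) = 741.69 N.
ΣF_y = 0: H_y = (100×10 + 330) − T sin 68° = 1330 − 687.69 = 642.31 N.

|H_y| ≈ 642 N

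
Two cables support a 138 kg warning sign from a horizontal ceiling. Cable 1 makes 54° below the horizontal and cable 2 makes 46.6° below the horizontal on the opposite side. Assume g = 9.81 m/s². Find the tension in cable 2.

Weight W = 138 × 9.81 = 1354 N acts straight down.
Horizontal: T_1 cos 54° = T_2 cos 46.6°  →  T_1 = 1.169 T_2.
Vertical: T_1 sin 54° + T_2 sin 46.6° = 1354.
Substituting the horizontal relation into the vertical equation gives 1.672 T_2 = 1354, so T_2 = 809.5 N.

T_2 ≈ 810 N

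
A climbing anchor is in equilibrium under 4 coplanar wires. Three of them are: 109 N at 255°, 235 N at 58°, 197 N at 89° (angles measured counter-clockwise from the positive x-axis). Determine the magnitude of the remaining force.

Sum the known components: ΣF_x = 99.76 N, ΣF_y = 291 N.
For equilibrium the remaining force must supply (−ΣF_x, −ΣF_y) = (-99.76, -291) N.
Magnitude = √((-99.76)² + (-291)²) = 307.6 N; direction = atan2(-291, -99.76) = 251.1°.

F ≈ 308 N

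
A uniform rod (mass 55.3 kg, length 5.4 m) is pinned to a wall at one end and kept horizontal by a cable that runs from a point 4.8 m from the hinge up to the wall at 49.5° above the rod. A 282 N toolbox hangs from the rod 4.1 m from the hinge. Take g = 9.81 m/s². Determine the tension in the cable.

T ≈ 718 N

Take torques about the hinge: T sin 49.5° · 4.8 = 55.3×9.81×2.7 + 282×4.1 = 2620.9 N·m.
So T = 2620.9 / (0.7604 × 4.8) = 718.07 N.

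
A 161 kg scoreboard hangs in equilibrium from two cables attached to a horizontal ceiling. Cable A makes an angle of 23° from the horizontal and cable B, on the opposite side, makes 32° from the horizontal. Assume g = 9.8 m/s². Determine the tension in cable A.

T_A ≈ 1630 N

Weight W = 161 × 9.8 = 1578 N acts straight down.
Horizontal: T_A cos 23° = T_B cos 32°  →  T_B = 1.085 T_A.
Vertical: T_A sin 23° + T_B sin 32° = 1578.
Substituting the horizontal relation into the vertical equation gives 0.9659 T_A = 1578, so T_A = 1633 N.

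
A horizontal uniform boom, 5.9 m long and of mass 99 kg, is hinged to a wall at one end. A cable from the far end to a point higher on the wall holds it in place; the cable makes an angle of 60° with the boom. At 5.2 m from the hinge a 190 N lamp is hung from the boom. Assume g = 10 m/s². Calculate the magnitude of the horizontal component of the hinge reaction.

H_x ≈ 382 N

Take torques about the hinge: T sin 60° · 5.9 = 99×10×2.95 + 190×5.2 = 3908.5 N·m.
So T = 3908.5 / (0.8660 × 5.9) = 764.94 N.
ΣF_x = 0: H_x = T cos 60° = 382.47 N.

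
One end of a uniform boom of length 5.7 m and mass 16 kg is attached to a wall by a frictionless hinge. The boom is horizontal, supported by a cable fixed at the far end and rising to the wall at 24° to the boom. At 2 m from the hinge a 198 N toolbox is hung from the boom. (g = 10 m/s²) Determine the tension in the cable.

Take torques about the hinge: T sin 24° · 5.7 = 16×10×2.85 + 198×2 = 852 N·m.
So T = 852 / (0.4067 × 5.7) = 367.5 N.

T ≈ 367 N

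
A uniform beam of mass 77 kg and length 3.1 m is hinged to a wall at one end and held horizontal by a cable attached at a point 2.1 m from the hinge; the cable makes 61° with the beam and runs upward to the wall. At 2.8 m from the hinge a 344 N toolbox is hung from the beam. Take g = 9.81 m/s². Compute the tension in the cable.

Take torques about the hinge: T sin 61° · 2.1 = 77×9.81×1.55 + 344×2.8 = 2134 N·m.
So T = 2134 / (0.8746 × 2.1) = 1161.9 N.

T ≈ 1160 N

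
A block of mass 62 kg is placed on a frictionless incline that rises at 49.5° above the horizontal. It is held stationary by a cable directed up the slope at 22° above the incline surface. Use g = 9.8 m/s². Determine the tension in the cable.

T ≈ 498 N

Take axes along and perpendicular to the incline. Weight components: W sin 49.5° = 462 N down-slope, W cos 49.5° = 394.6 N into the surface.
Along incline: T cos 22° = W sin 49.5° → T = 498.3 N.
Perpendicular: N = W cos 49.5° − T sin 22° = 207.9 N.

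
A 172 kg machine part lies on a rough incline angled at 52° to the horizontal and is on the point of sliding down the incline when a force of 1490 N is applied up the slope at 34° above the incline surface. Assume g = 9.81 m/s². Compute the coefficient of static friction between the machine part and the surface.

On the verge of sliding down the incline, friction is at its maximum μN and acts up the slope.
Perpendicular to incline: N = W cos 52° − P sin 34° = 1039 − 833.2 = 205.6 N.
Along incline: P cos 34° + μN = W sin 52° → μ = (W sin 52° − P cos 34°) / N = 0.4589.

μ ≈ 0.459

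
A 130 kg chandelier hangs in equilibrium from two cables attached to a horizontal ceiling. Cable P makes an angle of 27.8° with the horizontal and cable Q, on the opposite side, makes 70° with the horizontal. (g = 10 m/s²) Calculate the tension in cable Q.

T_Q ≈ 1160 N

Weight W = 130 × 10 = 1300 N acts straight down.
Horizontal: T_P cos 27.8° = T_Q cos 70°  →  T_P = 0.3866 T_Q.
Vertical: T_P sin 27.8° + T_Q sin 70° = 1300.
Substituting the horizontal relation into the vertical equation gives 1.12 T_Q = 1300, so T_Q = 1161 N.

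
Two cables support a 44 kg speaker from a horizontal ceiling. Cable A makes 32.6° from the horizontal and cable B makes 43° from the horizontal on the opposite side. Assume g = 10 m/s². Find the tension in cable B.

Weight W = 44 × 10 = 440 N acts straight down.
Horizontal: T_A cos 32.6° = T_B cos 43°  →  T_A = 0.8681 T_B.
Vertical: T_A sin 32.6° + T_B sin 43° = 440.
Substituting the horizontal relation into the vertical equation gives 1.15 T_B = 440, so T_B = 382.7 N.

T_B ≈ 383 N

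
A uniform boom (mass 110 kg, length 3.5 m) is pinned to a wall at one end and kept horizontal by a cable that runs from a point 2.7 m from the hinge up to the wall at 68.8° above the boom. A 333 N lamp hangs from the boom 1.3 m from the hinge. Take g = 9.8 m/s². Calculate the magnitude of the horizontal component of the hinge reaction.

Take torques about the hinge: T sin 68.8° · 2.7 = 110×9.8×1.75 + 333×1.3 = 2319.4 N·m.
So T = 2319.4 / (0.9323 × 2.7) = 921.39 N.
ΣF_x = 0: H_x = T cos 68.8° = 333.2 N.

H_x ≈ 333 N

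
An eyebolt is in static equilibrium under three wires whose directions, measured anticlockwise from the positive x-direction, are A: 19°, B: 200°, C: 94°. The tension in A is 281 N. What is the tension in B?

T_B ≈ 282 N

Resolve: ΣF_x = 281 cos 19° + T_B cos 200° + T_C cos 94° = 0.
        ΣF_y = 281 sin 19° + T_B sin 200° + T_C sin 94° = 0.
The known terms sum to (265.7, 91.48) N, so -0.9397 T_B − 0.0698 T_C = -265.7 and -0.3420 T_B + 0.9976 T_C = -91.48.
Solving simultaneously: T_B = 282.4 N, T_C = 5.102 N.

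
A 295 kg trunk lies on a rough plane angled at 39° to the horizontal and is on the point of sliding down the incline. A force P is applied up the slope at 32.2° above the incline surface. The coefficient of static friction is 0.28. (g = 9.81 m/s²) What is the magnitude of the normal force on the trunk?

On the verge of sliding down the incline, friction equals μN and acts up the slope.
Perpendicular: N + P sin 32.2° = W cos 39° = 2249 N.
Along incline: P cos 32.2° + μN = W sin 39° with W sin 39° = 1821 N.
Solving the pair for P and N: P = 1709 N, N = 1338 N (and f = μN = 374.7 N).

N ≈ 1340 N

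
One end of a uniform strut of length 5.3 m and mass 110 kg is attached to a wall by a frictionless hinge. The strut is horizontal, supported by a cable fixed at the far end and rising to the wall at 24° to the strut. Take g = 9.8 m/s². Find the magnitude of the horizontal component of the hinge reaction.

Take torques about the hinge: T sin 24° · 5.3 = 110×9.8×2.65 = 2856.7 N·m.
So T = 2856.7 / (0.4067 × 5.3) = 1325.2 N.
ΣF_x = 0: H_x = T cos 24° = 1210.6 N.

H_x ≈ 1210 N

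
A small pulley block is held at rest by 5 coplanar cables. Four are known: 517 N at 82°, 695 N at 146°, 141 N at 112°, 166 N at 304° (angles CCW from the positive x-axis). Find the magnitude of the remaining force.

F ≈ 1010 N

Sum the known components: ΣF_x = -464.2 N, ΣF_y = 893.7 N.
For equilibrium the remaining force must supply (−ΣF_x, −ΣF_y) = (464.2, -893.7) N.
Magnitude = √((464.2)² + (-893.7)²) = 1007 N; direction = atan2(-893.7, 464.2) = 297.4°.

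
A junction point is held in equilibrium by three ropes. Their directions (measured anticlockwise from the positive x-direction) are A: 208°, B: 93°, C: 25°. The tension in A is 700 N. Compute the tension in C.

Resolve: ΣF_x = 700 cos 208° + T_B cos 93° + T_C cos 25° = 0.
        ΣF_y = 700 sin 208° + T_B sin 93° + T_C sin 25° = 0.
The known terms sum to (-618.1, -328.6) N, so -0.0523 T_B + 0.9063 T_C = 618.1 and 0.9986 T_B + 0.4226 T_C = 328.6.
Solving simultaneously: T_B = 39.51 N, T_C = 684.2 N.

T_C ≈ 684 N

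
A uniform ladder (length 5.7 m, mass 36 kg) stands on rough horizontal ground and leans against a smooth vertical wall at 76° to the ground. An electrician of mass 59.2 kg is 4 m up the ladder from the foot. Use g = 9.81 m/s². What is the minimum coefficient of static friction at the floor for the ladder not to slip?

μ_min ≈ 0.156

ΣF_y = 0: N_floor = 36×9.81 + 59.2×9.81 = 933.91 N.
Torques about the foot: N_wall · 5.7 sin 76° = 36×9.81×2.85 cos 76° + 59.2×9.81×4 cos 76° → N_wall = 145.64 N.
ΣF_x = 0: f_floor = N_wall = 145.64 N.
μ_min = f_floor / N_floor = 145.64 / 933.91 = 0.1559.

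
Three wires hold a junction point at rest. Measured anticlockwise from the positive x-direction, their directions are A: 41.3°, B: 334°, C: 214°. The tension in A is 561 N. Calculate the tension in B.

Resolve: ΣF_x = 561 cos 41.3° + T_B cos 334° + T_C cos 214° = 0.
        ΣF_y = 561 sin 41.3° + T_B sin 334° + T_C sin 214° = 0.
The known terms sum to (421.5, 370.3) N, so 0.8988 T_B − 0.8290 T_C = -421.5 and -0.4384 T_B − 0.5592 T_C = -370.3.
Solving simultaneously: T_B = 82.31 N, T_C = 597.6 N.

T_B ≈ 82.3 N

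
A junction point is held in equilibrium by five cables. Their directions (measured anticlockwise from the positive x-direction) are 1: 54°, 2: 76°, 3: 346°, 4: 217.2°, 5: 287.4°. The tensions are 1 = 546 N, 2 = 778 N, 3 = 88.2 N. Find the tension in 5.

T_5 ≈ 613 N

Resolve: ΣF_x = 546 cos 54° + 778 cos 76° + 88.2 cos 346° + T_4 cos 217.2° + T_5 cos 287.4° = 0.
        ΣF_y = 546 sin 54° + 778 sin 76° + 88.2 sin 346° + T_4 sin 217.2° + T_5 sin 287.4° = 0.
The known terms sum to (594.7, 1175) N, so -0.7965 T_4 + 0.2990 T_5 = -594.7 and -0.6046 T_4 − 0.9542 T_5 = -1175.
Solving simultaneously: T_4 = 976.7 N, T_5 = 612.8 N.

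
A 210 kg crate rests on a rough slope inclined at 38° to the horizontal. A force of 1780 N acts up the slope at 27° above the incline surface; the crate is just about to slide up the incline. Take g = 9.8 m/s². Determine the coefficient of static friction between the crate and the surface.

μ ≈ 0.392

On the verge of sliding up the incline, friction is at its maximum μN and acts down the slope.
Perpendicular to incline: N = W cos 38° − P sin 27° = 1622 − 808.1 = 813.6 N.
Along incline: P cos 27° − μN = W sin 38° → μ = −(W sin 38° − P cos 27°) / N = 0.392.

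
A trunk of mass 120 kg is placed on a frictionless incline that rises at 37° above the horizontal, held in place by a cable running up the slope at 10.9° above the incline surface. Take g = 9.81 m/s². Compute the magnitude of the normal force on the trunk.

N ≈ 804 N

Take axes along and perpendicular to the incline. Weight components: W sin 37° = 708.5 N down-slope, W cos 37° = 940.2 N into the surface.
Along incline: T cos 10.9° = W sin 37° → T = 721.5 N.
Perpendicular: N = W cos 37° − T sin 10.9° = 803.7 N.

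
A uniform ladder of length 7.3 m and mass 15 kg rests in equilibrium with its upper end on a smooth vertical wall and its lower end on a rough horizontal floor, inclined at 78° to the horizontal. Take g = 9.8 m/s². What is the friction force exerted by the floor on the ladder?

Torques about the foot: N_wall · 7.3 sin 78° = 15×9.8×3.65 cos 78° → N_wall = 15.623 N.
ΣF_x = 0: f_floor = N_wall = 15.623 N.

f ≈ 15.6 N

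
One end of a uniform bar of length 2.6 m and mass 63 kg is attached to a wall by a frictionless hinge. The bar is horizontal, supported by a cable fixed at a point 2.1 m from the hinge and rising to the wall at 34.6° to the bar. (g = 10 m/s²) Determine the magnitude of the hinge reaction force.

|H| ≈ 614 N

Take torques about the hinge: T sin 34.6° · 2.1 = 63×10×1.3 = 819 N·m.
So T = 819 / (0.5678 × 2.1) = 686.81 N.
ΣF_x = 0: H_x = T cos 34.6° = 565.34 N.
ΣF_y = 0: H_y = (63×10) − T sin 34.6° = 630 − 390 = 240 N.
|H| = √(H_x² + H_y²) = √((565.34)² + (240)²) = 614.17 N.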